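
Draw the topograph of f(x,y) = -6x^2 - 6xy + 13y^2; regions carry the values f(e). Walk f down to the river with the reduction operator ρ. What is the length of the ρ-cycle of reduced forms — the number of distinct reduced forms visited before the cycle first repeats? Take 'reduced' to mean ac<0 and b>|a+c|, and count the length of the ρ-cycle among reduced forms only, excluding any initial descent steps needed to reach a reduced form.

D = 348, ⌊√D⌋ = 18
descent: ρ → (13,6,-6)
descent: ρ → (-6,18,1)  [lands on river]
river: ρ → (1,18,-6)
ρ-cycle length = 2 (tail of 2 descent steps not counted)

2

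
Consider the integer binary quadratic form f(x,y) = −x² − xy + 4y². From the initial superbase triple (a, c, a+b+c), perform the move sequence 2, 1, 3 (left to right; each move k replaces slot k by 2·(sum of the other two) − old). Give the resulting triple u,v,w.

start (-1,4,2) = (f(1,0),f(0,1),f(1,1))
replace slot 2: 2·((-1)+2) − 4 = -2 → (-1,-2,2)
replace slot 1: 2·((-2)+2) − (-1) = 1 → (1,-2,2)
replace slot 3: 2·(1+(-2)) − 2 = -4 → (1,-2,-4)

1,-2,-4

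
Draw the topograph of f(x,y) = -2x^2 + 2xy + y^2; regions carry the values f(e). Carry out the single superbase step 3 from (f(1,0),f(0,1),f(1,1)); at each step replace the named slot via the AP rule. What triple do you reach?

start (-2,1,1) = (f(1,0),f(0,1),f(1,1))
replace slot 3: 2·((-2)+1) − 1 = -3 → (-2,1,-3)

-2,1,-3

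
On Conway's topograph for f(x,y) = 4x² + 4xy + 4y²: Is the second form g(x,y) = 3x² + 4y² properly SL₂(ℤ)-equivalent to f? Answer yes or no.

D₁ = -48, D₂ = -48
f: reduced (well bottom): (4,4,4) with a≤c, −a<b≤a
g: reduced (well bottom): (3,0,4) with a≤c, −a<b≤a
reduced forms (4, 4, 4) vs (3, 0, 4) ⇒ inequivalent

no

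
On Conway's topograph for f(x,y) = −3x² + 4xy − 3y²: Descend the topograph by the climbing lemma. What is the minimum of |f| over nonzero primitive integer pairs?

translate: b→2 (≡-4 mod 6), so (3,-4,3)→(3,2,2)
flip: (3,2,2)→(2,-2,3)
translate: b→2 (≡-2 mod 4), so (2,-2,3)→(2,2,3)
reduced (well bottom): (2,2,3) with a≤c, −a<b≤a
well minimum |f| = |-2| = 2 (negative-definite)

2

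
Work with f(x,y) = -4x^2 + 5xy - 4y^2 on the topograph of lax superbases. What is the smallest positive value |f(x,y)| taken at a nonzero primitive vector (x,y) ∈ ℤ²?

translate: b→3 (≡-5 mod 8), so (4,-5,4)→(4,3,3)
flip: (4,3,3)→(3,-3,4)
translate: b→3 (≡-3 mod 6), so (3,-3,4)→(3,3,4)
reduced (well bottom): (3,3,4) with a≤c, −a<b≤a
well minimum |f| = |-3| = 3 (negative-definite)

3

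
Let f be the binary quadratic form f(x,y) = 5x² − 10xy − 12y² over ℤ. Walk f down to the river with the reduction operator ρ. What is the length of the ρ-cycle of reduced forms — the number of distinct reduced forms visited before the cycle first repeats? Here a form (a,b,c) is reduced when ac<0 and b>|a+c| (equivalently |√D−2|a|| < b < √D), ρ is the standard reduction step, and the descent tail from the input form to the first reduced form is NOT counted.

D = 340, ⌊√D⌋ = 18
descent: ρ → (-12,10,5)  [lands on river]
river: ρ → (5,10,-12)
river: ρ → (-12,14,3)
river: ρ → (3,16,-7)
river: ρ → (-7,12,7)
river: ρ → (7,16,-3)
river: ρ → (-3,14,12)
river: ρ → (12,10,-5)
river: ρ → (-5,10,12)
river: ρ → (12,14,-3)
river: ρ → (-3,16,7)
river: ρ → (7,12,-7)
river: ρ → (-7,16,3)
river: ρ → (3,14,-12)
ρ-cycle length = 14 (tail of 1 descent step not counted)

14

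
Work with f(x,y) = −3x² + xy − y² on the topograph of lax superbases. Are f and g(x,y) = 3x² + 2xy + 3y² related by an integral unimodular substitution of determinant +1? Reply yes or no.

D₁ = -11, D₂ = -32
discriminants differ ⇒ not SL₂(ℤ)-equivalent

no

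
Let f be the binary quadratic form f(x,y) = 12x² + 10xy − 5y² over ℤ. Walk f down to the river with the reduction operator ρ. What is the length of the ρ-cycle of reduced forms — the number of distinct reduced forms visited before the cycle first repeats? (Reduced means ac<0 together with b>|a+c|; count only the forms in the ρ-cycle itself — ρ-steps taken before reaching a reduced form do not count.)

D = 340, ⌊√D⌋ = 18
river: ρ → (-5,10,12)
river: ρ → (12,14,-3)
river: ρ → (-3,16,7)
river: ρ → (7,12,-7)
river: ρ → (-7,16,3)
river: ρ → (3,14,-12)
river: ρ → (-12,10,5)
river: ρ → (5,10,-12)
river: ρ → (-12,14,3)
river: ρ → (3,16,-7)
river: ρ → (-7,12,7)
river: ρ → (7,16,-3)
river: ρ → (-3,14,12)
river: ρ → (12,10,-5)
ρ-cycle length = 14 (tail of 0 descent steps not counted)

14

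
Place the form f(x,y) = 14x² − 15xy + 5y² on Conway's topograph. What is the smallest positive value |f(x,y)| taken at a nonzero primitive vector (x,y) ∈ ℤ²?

translate: b→13 (≡-15 mod 28), so (14,-15,5)→(14,13,4)
flip: (14,13,4)→(4,-13,14)
translate: b→3 (≡-13 mod 8), so (4,-13,14)→(4,3,4)
reduced (well bottom): (4,3,4) with a≤c, −a<b≤a
well minimum = a = 4

4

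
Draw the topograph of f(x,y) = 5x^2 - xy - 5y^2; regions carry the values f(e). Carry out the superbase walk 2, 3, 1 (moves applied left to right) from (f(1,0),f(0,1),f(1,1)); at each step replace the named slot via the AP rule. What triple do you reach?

start (5,-5,-1) = (f(1,0),f(0,1),f(1,1))
replace slot 2: 2·(5+(-1)) − (-5) = 13 → (5,13,-1)
replace slot 3: 2·(5+13) − (-1) = 37 → (5,13,37)
replace slot 1: 2·(13+37) − 5 = 95 → (95,13,37)

95,13,37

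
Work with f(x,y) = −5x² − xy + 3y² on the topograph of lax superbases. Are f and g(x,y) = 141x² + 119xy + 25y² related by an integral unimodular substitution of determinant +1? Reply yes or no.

D₁ = 61, D₂ = 61
river cycle of f (length 6): (3, 7, -1), (-1, 7, 3), (3, 5, -3), (-3, 7, 1), (1, 7, -3), (-3, 5, 3)
river cycle of g (length 6): (3, 7, -1), (-1, 7, 3), (3, 5, -3), (-3, 7, 1), (1, 7, -3), (-3, 5, 3)
cycles coincide ⇒ equivalent

yes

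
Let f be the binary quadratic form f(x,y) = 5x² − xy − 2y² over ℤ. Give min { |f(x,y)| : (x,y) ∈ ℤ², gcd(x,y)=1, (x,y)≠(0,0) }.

descent: ρ → (-2,5,2)  [lands on river]
river: ρ → (2,3,-4)
river: ρ → (-4,5,1)
river: ρ → (1,5,-4)
river: ρ → (-4,3,2)
river: ρ → (2,5,-2)
river: ρ → (-2,3,4)
river: ρ → (4,5,-1)
river: ρ → (-1,5,4)
river: ρ → (4,3,-2)
closes: descent 1, river 10
min |a| on river = 1

1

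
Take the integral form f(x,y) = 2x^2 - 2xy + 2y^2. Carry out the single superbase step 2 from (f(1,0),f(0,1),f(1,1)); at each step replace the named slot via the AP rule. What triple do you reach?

start (2,2,2) = (f(1,0),f(0,1),f(1,1))
replace slot 2: 2·(2+2) − 2 = 6 → (2,6,2)

2,6,2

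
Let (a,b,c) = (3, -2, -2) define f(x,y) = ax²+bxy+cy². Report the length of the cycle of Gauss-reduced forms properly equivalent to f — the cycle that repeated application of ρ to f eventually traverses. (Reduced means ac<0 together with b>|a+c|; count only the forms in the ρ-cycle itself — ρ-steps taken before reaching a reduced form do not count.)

D = 28, ⌊√D⌋ = 5
descent: ρ → (-2,2,3)  [lands on river]
river: ρ → (3,4,-1)
river: ρ → (-1,4,3)
river: ρ → (3,2,-2)
ρ-cycle length = 4 (tail of 1 descent step not counted)

4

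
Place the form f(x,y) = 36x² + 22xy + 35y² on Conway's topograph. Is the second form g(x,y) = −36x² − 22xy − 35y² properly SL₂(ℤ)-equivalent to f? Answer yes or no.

D₁ = -4556, D₂ = -4556
f: flip: (36,22,35)→(35,-22,36)
f: reduced (well bottom): (35,-22,36) with a≤c, −a<b≤a
g is negative-definite; reduce −g:
−g: flip: (36,22,35)→(35,-22,36)
−g: reduced (well bottom): (35,-22,36) with a≤c, −a<b≤a
flip sign back: reduced form of g is (-35,22,-36)
reduced forms (35, -22, 36) vs (-35, 22, -36) ⇒ inequivalent

no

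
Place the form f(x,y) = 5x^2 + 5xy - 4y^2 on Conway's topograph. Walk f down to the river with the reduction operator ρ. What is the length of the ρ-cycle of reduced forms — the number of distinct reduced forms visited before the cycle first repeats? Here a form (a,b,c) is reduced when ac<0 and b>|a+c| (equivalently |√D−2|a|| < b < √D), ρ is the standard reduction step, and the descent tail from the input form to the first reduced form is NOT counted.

D = 105, ⌊√D⌋ = 10
river: ρ → (-4,3,6)
river: ρ → (6,9,-1)
river: ρ → (-1,9,6)
river: ρ → (6,3,-4)
river: ρ → (-4,5,5)
river: ρ → (5,5,-4)
ρ-cycle length = 6 (tail of 0 descent steps not counted)

6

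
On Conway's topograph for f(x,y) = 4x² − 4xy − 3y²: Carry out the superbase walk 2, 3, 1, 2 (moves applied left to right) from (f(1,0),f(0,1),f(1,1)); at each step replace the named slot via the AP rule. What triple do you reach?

start (4,-3,-3) = (f(1,0),f(0,1),f(1,1))
replace slot 2: 2·(4+(-3)) − (-3) = 5 → (4,5,-3)
replace slot 3: 2·(4+5) − (-3) = 21 → (4,5,21)
replace slot 1: 2·(5+21) − 4 = 48 → (48,5,21)
replace slot 2: 2·(48+21) − 5 = 133 → (48,133,21)

48,133,21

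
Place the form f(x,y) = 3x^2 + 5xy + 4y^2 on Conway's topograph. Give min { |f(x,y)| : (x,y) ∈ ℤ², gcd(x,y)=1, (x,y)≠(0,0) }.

translate: b→-1 (≡5 mod 6), so (3,5,4)→(3,-1,2)
flip: (3,-1,2)→(2,1,3)
reduced (well bottom): (2,1,3) with a≤c, −a<b≤a
well minimum = a = 2

2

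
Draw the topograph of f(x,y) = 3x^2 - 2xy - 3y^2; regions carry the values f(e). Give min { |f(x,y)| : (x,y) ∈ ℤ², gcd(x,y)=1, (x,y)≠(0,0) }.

descent: ρ → (-3,2,3)  [lands on river]
river: ρ → (3,4,-2)
river: ρ → (-2,4,3)
river: ρ → (3,2,-3)
river: ρ → (-3,4,2)
river: ρ → (2,4,-3)
closes: descent 1, river 6
min |a| on river = 2

2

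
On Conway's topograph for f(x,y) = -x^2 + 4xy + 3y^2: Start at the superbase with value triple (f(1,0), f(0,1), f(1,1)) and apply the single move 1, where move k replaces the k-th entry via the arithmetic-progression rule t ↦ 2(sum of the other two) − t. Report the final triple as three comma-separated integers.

start (-1,3,6) = (f(1,0),f(0,1),f(1,1))
replace slot 1: 2·(3+6) − (-1) = 19 → (19,3,6)

19,3,6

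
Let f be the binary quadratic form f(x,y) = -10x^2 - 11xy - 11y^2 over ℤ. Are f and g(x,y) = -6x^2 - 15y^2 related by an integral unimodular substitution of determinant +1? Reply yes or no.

D₁ = -319, D₂ = -360
discriminants differ ⇒ not SL₂(ℤ)-equivalent

no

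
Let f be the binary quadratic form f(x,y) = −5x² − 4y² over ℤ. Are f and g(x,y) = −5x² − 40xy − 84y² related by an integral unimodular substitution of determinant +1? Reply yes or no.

D₁ = -80, D₂ = -80
f is negative-definite; reduce −f:
−f: flip: (5,0,4)→(4,0,5)
−f: reduced (well bottom): (4,0,5) with a≤c, −a<b≤a
flip sign back: reduced form of f is (-4,0,-5)
g is negative-definite; reduce −g:
−g: translate: b→0 (≡40 mod 10), so (5,40,84)→(5,0,4)
−g: flip: (5,0,4)→(4,0,5)
−g: reduced (well bottom): (4,0,5) with a≤c, −a<b≤a
flip sign back: reduced form of g is (-4,0,-5)
reduced forms (-4, 0, -5) vs (-4, 0, -5) ⇒ equivalent

yes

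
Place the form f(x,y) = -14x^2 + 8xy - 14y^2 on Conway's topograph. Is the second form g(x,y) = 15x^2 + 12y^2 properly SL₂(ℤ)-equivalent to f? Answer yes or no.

D₁ = -720, D₂ = -720
f is negative-definite; reduce −f:
−f: flip: (14,-8,14)→(14,8,14)
−f: reduced (well bottom): (14,8,14) with a≤c, −a<b≤a
flip sign back: reduced form of f is (-14,-8,-14)
g: flip: (15,0,12)→(12,0,15)
g: reduced (well bottom): (12,0,15) with a≤c, −a<b≤a
reduced forms (-14, -8, -14) vs (12, 0, 15) ⇒ inequivalent

no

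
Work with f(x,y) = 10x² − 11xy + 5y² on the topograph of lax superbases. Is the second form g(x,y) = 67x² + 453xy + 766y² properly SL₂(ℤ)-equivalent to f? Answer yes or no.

D₁ = -79, D₂ = -79
f: translate: b→9 (≡-11 mod 20), so (10,-11,5)→(10,9,4)
f: flip: (10,9,4)→(4,-9,10)
f: translate: b→-1 (≡-9 mod 8), so (4,-9,10)→(4,-1,5)
f: reduced (well bottom): (4,-1,5) with a≤c, −a<b≤a
g: translate: b→51 (≡453 mod 134), so (67,453,766)→(67,51,10)
g: flip: (67,51,10)→(10,-51,67)
g: translate: b→9 (≡-51 mod 20), so (10,-51,67)→(10,9,4)
g: flip: (10,9,4)→(4,-9,10)
g: translate: b→-1 (≡-9 mod 8), so (4,-9,10)→(4,-1,5)
g: reduced (well bottom): (4,-1,5) with a≤c, −a<b≤a
reduced forms (4, -1, 5) vs (4, -1, 5) ⇒ equivalent

yes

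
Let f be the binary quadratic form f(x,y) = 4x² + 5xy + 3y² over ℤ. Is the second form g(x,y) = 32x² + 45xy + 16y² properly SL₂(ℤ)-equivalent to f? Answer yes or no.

D₁ = -23, D₂ = -23
f: translate: b→-3 (≡5 mod 8), so (4,5,3)→(4,-3,2)
f: flip: (4,-3,2)→(2,3,4)
f: translate: b→-1 (≡3 mod 4), so (2,3,4)→(2,-1,3)
f: reduced (well bottom): (2,-1,3) with a≤c, −a<b≤a
g: translate: b→-19 (≡45 mod 64), so (32,45,16)→(32,-19,3)
g: flip: (32,-19,3)→(3,19,32)
g: translate: b→1 (≡19 mod 6), so (3,19,32)→(3,1,2)
g: flip: (3,1,2)→(2,-1,3)
g: reduced (well bottom): (2,-1,3) with a≤c, −a<b≤a
reduced forms (2, -1, 3) vs (2, -1, 3) ⇒ equivalent

yes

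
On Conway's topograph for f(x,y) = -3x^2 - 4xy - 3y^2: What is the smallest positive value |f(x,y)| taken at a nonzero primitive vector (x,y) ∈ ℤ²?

translate: b→-2 (≡4 mod 6), so (3,4,3)→(3,-2,2)
flip: (3,-2,2)→(2,2,3)
reduced (well bottom): (2,2,3) with a≤c, −a<b≤a
well minimum |f| = |-2| = 2 (negative-definite)

2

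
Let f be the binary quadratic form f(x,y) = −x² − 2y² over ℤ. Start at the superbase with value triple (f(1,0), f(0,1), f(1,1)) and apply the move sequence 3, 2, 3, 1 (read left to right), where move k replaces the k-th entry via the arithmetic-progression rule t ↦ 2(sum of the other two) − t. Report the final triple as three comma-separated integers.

start (-1,-2,-3) = (f(1,0),f(0,1),f(1,1))
replace slot 3: 2·((-1)+(-2)) − (-3) = -3 → (-1,-2,-3)
replace slot 2: 2·((-1)+(-3)) − (-2) = -6 → (-1,-6,-3)
replace slot 3: 2·((-1)+(-6)) − (-3) = -11 → (-1,-6,-11)
replace slot 1: 2·((-6)+(-11)) − (-1) = -33 → (-33,-6,-11)

-33,-6,-11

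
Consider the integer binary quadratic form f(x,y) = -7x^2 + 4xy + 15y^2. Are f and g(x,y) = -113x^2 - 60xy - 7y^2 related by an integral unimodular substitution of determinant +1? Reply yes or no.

D₁ = 436, D₂ = 436
river cycle of f (length 30): (-7, 18, 4), (4, 14, -15), (-15, 16, 3), (3, 20, -3), (-3, 16, 15), (15, 14, -4), (-4, 18, 7), (7, 10, -12), (-12, 14, 5), (5, 16, -9), … (20 more)
river cycle of g (length 30): (-7, 18, 4), (4, 14, -15), (-15, 16, 3), (3, 20, -3), (-3, 16, 15), (15, 14, -4), (-4, 18, 7), (7, 10, -12), (-12, 14, 5), (5, 16, -9), … (20 more)
cycles coincide ⇒ equivalent

yes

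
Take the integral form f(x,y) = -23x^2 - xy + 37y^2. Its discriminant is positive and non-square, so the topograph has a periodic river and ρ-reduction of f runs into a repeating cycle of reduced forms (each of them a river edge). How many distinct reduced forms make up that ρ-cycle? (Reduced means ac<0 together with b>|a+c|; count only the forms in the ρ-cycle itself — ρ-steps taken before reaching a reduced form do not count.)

D = 3405, ⌊√D⌋ = 58
descent: ρ → (37,1,-23)
descent: ρ → (-23,45,15)  [lands on river]
river: ρ → (15,45,-23)
river: ρ → (-23,47,13)
river: ρ → (13,57,-3)
river: ρ → (-3,57,13)
river: ρ → (13,47,-23)
ρ-cycle length = 6 (tail of 2 descent steps not counted)

6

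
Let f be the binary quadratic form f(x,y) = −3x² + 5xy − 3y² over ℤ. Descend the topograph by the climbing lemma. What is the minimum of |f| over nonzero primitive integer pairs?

translate: b→1 (≡-5 mod 6), so (3,-5,3)→(3,1,1)
flip: (3,1,1)→(1,-1,3)
translate: b→1 (≡-1 mod 2), so (1,-1,3)→(1,1,3)
reduced (well bottom): (1,1,3) with a≤c, −a<b≤a
well minimum |f| = |-1| = 1 (negative-definite)

1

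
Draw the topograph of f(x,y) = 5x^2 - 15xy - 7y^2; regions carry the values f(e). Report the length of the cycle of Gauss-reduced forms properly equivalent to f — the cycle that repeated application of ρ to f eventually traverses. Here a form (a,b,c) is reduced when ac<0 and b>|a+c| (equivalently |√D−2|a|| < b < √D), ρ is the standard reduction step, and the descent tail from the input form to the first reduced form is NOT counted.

D = 365, ⌊√D⌋ = 19
descent: ρ → (-7,15,5)  [lands on river]
river: ρ → (5,15,-7)
river: ρ → (-7,13,7)
river: ρ → (7,15,-5)
river: ρ → (-5,15,7)
river: ρ → (7,13,-7)
ρ-cycle length = 6 (tail of 1 descent step not counted)

6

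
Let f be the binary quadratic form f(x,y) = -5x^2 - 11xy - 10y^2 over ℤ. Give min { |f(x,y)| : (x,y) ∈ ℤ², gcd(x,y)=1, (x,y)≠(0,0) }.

translate: b→1 (≡11 mod 10), so (5,11,10)→(5,1,4)
flip: (5,1,4)→(4,-1,5)
reduced (well bottom): (4,-1,5) with a≤c, −a<b≤a
well minimum |f| = |-4| = 4 (negative-definite)

4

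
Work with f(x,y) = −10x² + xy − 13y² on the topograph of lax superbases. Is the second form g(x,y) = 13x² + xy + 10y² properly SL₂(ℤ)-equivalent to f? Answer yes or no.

D₁ = -519, D₂ = -519
f is negative-definite; reduce −f:
−f: reduced (well bottom): (10,-1,13) with a≤c, −a<b≤a
flip sign back: reduced form of f is (-10,1,-13)
g: flip: (13,1,10)→(10,-1,13)
g: reduced (well bottom): (10,-1,13) with a≤c, −a<b≤a
reduced forms (-10, 1, -13) vs (10, -1, 13) ⇒ inequivalent

no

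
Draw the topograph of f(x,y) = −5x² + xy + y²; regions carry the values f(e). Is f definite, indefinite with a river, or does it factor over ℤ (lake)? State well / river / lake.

D = b²−4ac = 1² − 4·(-5)·1 = 21
D > 0 non-square ⇒ indefinite ⇒ periodic river

river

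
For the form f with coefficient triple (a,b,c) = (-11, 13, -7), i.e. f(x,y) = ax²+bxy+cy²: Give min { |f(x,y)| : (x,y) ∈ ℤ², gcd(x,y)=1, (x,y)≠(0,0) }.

translate: b→9 (≡-13 mod 22), so (11,-13,7)→(11,9,5)
flip: (11,9,5)→(5,-9,11)
translate: b→1 (≡-9 mod 10), so (5,-9,11)→(5,1,7)
reduced (well bottom): (5,1,7) with a≤c, −a<b≤a
well minimum |f| = |-5| = 5 (negative-definite)

5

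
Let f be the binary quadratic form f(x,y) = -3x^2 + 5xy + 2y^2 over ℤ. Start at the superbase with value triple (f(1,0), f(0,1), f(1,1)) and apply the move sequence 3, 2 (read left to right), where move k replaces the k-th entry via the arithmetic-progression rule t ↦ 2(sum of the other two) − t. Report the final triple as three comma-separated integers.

start (-3,2,4) = (f(1,0),f(0,1),f(1,1))
replace slot 3: 2·((-3)+2) − 4 = -6 → (-3,2,-6)
replace slot 2: 2·((-3)+(-6)) − 2 = -20 → (-3,-20,-6)

-3,-20,-6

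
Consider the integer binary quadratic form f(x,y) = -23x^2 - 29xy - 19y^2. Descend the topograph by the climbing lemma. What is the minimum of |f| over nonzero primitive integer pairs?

translate: b→-17 (≡29 mod 46), so (23,29,19)→(23,-17,13)
flip: (23,-17,13)→(13,17,23)
translate: b→-9 (≡17 mod 26), so (13,17,23)→(13,-9,19)
reduced (well bottom): (13,-9,19) with a≤c, −a<b≤a
well minimum |f| = |-13| = 13 (negative-definite)

13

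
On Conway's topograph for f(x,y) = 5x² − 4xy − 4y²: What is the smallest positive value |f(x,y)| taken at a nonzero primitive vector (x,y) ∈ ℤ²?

descent: ρ → (-4,4,5)  [lands on river]
river: ρ → (5,6,-3)
river: ρ → (-3,6,5)
river: ρ → (5,4,-4)
closes: descent 1, river 4
min |a| on river = 3

3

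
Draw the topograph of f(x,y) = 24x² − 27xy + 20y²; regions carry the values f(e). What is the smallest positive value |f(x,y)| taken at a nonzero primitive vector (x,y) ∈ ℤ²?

translate: b→21 (≡-27 mod 48), so (24,-27,20)→(24,21,17)
flip: (24,21,17)→(17,-21,24)
translate: b→13 (≡-21 mod 34), so (17,-21,24)→(17,13,20)
reduced (well bottom): (17,13,20) with a≤c, −a<b≤a
well minimum = a = 17

17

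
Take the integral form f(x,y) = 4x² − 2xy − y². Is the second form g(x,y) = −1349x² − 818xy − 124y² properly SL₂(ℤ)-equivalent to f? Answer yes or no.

D₁ = 20, D₂ = 20
river cycle of f (length 2): (-1, 4, 1), (1, 4, -1)
river cycle of g (length 2): (-1, 4, 1), (1, 4, -1)
cycles coincide ⇒ equivalent

yes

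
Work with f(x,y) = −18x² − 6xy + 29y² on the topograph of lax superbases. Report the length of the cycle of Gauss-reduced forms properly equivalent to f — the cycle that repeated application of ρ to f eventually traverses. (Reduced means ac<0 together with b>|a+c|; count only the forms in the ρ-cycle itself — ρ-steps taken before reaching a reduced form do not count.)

D = 2124, ⌊√D⌋ = 46
descent: ρ → (29,6,-18)
descent: ρ → (-18,30,17)  [lands on river]
river: ρ → (17,38,-10)
river: ρ → (-10,42,9)
river: ρ → (9,30,-34)
river: ρ → (-34,38,5)
river: ρ → (5,42,-18)
ρ-cycle length = 6 (tail of 2 descent steps not counted)

6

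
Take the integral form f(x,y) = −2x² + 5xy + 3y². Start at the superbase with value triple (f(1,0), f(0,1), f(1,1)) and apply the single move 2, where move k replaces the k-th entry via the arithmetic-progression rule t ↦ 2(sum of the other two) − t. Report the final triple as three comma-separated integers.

start (-2,3,6) = (f(1,0),f(0,1),f(1,1))
replace slot 2: 2·((-2)+6) − 3 = 5 → (-2,5,6)

-2,5,6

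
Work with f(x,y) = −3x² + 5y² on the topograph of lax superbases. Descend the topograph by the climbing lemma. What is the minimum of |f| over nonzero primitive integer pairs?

descent: ρ → (5,0,-3)
descent: ρ → (-3,6,2)  [lands on river]
river: ρ → (2,6,-3)
closes: descent 2, river 2
min |a| on river = 2

2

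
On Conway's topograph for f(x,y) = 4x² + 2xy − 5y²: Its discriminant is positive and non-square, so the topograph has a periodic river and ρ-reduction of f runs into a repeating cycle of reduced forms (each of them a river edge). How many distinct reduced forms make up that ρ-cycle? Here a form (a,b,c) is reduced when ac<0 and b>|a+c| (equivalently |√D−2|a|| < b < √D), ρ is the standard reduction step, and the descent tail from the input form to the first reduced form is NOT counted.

D = 84, ⌊√D⌋ = 9
river: ρ → (-5,8,1)
river: ρ → (1,8,-5)
river: ρ → (-5,2,4)
river: ρ → (4,6,-3)
river: ρ → (-3,6,4)
river: ρ → (4,2,-5)
ρ-cycle length = 6 (tail of 0 descent steps not counted)

6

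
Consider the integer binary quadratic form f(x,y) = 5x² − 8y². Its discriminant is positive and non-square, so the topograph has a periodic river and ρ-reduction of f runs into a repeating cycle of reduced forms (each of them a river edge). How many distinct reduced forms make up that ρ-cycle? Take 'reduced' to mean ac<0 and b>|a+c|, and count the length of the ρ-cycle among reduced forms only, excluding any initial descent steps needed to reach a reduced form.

D = 160, ⌊√D⌋ = 12
descent: ρ → (-8,0,5)
descent: ρ → (5,10,-3)  [lands on river]
river: ρ → (-3,8,8)
river: ρ → (8,8,-3)
river: ρ → (-3,10,5)
ρ-cycle length = 4 (tail of 2 descent steps not counted)

4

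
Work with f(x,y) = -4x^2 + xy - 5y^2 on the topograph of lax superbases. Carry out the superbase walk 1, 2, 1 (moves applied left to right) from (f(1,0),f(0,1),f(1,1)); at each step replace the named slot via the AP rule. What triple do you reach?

start (-4,-5,-8) = (f(1,0),f(0,1),f(1,1))
replace slot 1: 2·((-5)+(-8)) − (-4) = -22 → (-22,-5,-8)
replace slot 2: 2·((-22)+(-8)) − (-5) = -55 → (-22,-55,-8)
replace slot 1: 2·((-55)+(-8)) − (-22) = -104 → (-104,-55,-8)

-104,-55,-8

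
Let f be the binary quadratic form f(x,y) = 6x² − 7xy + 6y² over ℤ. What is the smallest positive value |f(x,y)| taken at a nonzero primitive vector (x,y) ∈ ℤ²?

translate: b→5 (≡-7 mod 12), so (6,-7,6)→(6,5,5)
flip: (6,5,5)→(5,-5,6)
translate: b→5 (≡-5 mod 10), so (5,-5,6)→(5,5,6)
reduced (well bottom): (5,5,6) with a≤c, −a<b≤a
well minimum = a = 5

5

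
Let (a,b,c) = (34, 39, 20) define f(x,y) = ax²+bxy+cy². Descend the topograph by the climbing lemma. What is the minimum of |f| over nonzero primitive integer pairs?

translate: b→-29 (≡39 mod 68), so (34,39,20)→(34,-29,15)
flip: (34,-29,15)→(15,29,34)
translate: b→-1 (≡29 mod 30), so (15,29,34)→(15,-1,20)
reduced (well bottom): (15,-1,20) with a≤c, −a<b≤a
well minimum = a = 15

15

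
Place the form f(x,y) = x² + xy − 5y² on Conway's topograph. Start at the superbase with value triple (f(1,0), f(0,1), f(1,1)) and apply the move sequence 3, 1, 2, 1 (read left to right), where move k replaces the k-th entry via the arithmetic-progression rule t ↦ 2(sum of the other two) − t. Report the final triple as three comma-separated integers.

start (1,-5,-3) = (f(1,0),f(0,1),f(1,1))
replace slot 3: 2·(1+(-5)) − (-3) = -5 → (1,-5,-5)
replace slot 1: 2·((-5)+(-5)) − 1 = -21 → (-21,-5,-5)
replace slot 2: 2·((-21)+(-5)) − (-5) = -47 → (-21,-47,-5)
replace slot 1: 2·((-47)+(-5)) − (-21) = -83 → (-83,-47,-5)

-83,-47,-5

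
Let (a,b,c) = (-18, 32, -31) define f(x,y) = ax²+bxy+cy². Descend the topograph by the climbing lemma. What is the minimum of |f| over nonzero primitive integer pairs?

translate: b→4 (≡-32 mod 36), so (18,-32,31)→(18,4,17)
flip: (18,4,17)→(17,-4,18)
reduced (well bottom): (17,-4,18) with a≤c, −a<b≤a
well minimum |f| = |-17| = 17 (negative-definite)

17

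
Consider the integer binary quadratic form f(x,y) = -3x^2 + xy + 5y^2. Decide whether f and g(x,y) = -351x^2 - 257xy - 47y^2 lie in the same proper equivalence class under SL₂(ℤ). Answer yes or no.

D₁ = 61, D₂ = 61
river cycle of f (length 6): (-3, 7, 1), (1, 7, -3), (-3, 5, 3), (3, 7, -1), (-1, 7, 3), (3, 5, -3)
river cycle of g (length 6): (-3, 7, 1), (1, 7, -3), (-3, 5, 3), (3, 7, -1), (-1, 7, 3), (3, 5, -3)
cycles coincide ⇒ equivalent

yes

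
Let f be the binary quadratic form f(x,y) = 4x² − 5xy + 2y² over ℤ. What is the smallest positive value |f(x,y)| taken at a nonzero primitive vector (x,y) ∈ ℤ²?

translate: b→3 (≡-5 mod 8), so (4,-5,2)→(4,3,1)
flip: (4,3,1)→(1,-3,4)
translate: b→1 (≡-3 mod 2), so (1,-3,4)→(1,1,2)
reduced (well bottom): (1,1,2) with a≤c, −a<b≤a
well minimum = a = 1

1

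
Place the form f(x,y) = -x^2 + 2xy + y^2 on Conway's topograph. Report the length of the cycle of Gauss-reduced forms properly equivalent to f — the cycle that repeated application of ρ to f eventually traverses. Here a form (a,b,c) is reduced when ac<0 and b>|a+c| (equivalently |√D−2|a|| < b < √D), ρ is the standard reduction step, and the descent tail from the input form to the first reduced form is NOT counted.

D = 8, ⌊√D⌋ = 2
river: ρ → (1,2,-1)
river: ρ → (-1,2,1)
ρ-cycle length = 2 (tail of 0 descent steps not counted)

2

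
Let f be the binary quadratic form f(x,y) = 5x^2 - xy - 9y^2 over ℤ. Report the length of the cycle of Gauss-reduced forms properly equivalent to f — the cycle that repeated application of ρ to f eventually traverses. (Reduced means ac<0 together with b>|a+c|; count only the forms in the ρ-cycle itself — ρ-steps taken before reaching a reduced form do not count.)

D = 181, ⌊√D⌋ = 13
descent: ρ → (-9,1,5)
descent: ρ → (5,9,-5)  [lands on river]
river: ρ → (-5,11,3)
river: ρ → (3,13,-1)
river: ρ → (-1,13,3)
river: ρ → (3,11,-5)
river: ρ → (-5,9,5)
river: ρ → (5,11,-3)
river: ρ → (-3,13,1)
river: ρ → (1,13,-3)
river: ρ → (-3,11,5)
ρ-cycle length = 10 (tail of 2 descent steps not counted)

10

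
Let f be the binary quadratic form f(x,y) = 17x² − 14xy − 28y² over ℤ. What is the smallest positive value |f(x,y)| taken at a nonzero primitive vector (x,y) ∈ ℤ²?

descent: ρ → (-28,14,17)  [lands on river]
river: ρ → (17,20,-25)
river: ρ → (-25,30,12)
river: ρ → (12,42,-7)
river: ρ → (-7,42,12)
river: ρ → (12,30,-25)
river: ρ → (-25,20,17)
river: ρ → (17,14,-28)
river: ρ → (-28,42,3)
river: ρ → (3,42,-28)
closes: descent 1, river 10
min |a| on river = 3

3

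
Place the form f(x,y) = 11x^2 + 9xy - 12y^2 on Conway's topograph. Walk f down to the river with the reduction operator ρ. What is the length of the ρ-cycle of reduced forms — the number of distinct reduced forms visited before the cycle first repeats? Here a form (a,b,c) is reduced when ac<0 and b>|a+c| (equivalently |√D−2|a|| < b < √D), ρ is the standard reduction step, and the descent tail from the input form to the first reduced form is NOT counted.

D = 609, ⌊√D⌋ = 24
river: ρ → (-12,15,8)
river: ρ → (8,17,-10)
river: ρ → (-10,23,2)
river: ρ → (2,21,-21)
river: ρ → (-21,21,2)
river: ρ → (2,23,-10)
river: ρ → (-10,17,8)
river: ρ → (8,15,-12)
river: ρ → (-12,9,11)
river: ρ → (11,13,-10)
river: ρ → (-10,7,14)
river: ρ → (14,21,-3)
river: ρ → (-3,21,14)
river: ρ → (14,7,-10)
river: ρ → (-10,13,11)
river: ρ → (11,9,-12)
ρ-cycle length = 16 (tail of 0 descent steps not counted)

16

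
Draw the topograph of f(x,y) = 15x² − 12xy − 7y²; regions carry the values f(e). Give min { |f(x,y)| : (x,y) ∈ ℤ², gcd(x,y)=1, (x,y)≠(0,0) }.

descent: ρ → (-7,12,15)  [lands on river]
river: ρ → (15,18,-4)
river: ρ → (-4,22,5)
river: ρ → (5,18,-12)
river: ρ → (-12,6,11)
river: ρ → (11,16,-7)
closes: descent 1, river 6
min |a| on river = 4

4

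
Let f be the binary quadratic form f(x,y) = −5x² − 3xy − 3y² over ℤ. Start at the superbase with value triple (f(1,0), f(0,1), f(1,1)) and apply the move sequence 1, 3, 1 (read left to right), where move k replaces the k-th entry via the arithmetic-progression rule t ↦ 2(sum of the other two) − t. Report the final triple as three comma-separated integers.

start (-5,-3,-11) = (f(1,0),f(0,1),f(1,1))
replace slot 1: 2·((-3)+(-11)) − (-5) = -23 → (-23,-3,-11)
replace slot 3: 2·((-23)+(-3)) − (-11) = -41 → (-23,-3,-41)
replace slot 1: 2·((-3)+(-41)) − (-23) = -65 → (-65,-3,-41)

-65,-3,-41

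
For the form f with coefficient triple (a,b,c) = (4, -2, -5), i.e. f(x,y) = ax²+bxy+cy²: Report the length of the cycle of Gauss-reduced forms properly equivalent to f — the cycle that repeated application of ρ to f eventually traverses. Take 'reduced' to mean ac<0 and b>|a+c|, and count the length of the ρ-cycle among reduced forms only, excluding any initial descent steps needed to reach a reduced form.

D = 84, ⌊√D⌋ = 9
descent: ρ → (-5,2,4)  [lands on river]
river: ρ → (4,6,-3)
river: ρ → (-3,6,4)
river: ρ → (4,2,-5)
river: ρ → (-5,8,1)
river: ρ → (1,8,-5)
ρ-cycle length = 6 (tail of 1 descent step not counted)

6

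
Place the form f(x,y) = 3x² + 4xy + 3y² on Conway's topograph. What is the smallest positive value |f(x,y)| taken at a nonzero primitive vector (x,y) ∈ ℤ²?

translate: b→-2 (≡4 mod 6), so (3,4,3)→(3,-2,2)
flip: (3,-2,2)→(2,2,3)
reduced (well bottom): (2,2,3) with a≤c, −a<b≤a
well minimum = a = 2

2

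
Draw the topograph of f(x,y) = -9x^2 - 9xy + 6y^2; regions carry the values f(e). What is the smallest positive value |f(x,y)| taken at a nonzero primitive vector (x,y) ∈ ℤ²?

descent: ρ → (6,9,-9)  [lands on river]
river: ρ → (-9,9,6)
river: ρ → (6,15,-3)
river: ρ → (-3,15,6)
closes: descent 1, river 4
min |a| on river = 3

3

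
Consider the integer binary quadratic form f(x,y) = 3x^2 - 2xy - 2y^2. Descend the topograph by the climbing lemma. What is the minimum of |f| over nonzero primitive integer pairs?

descent: ρ → (-2,2,3)  [lands on river]
river: ρ → (3,4,-1)
river: ρ → (-1,4,3)
river: ρ → (3,2,-2)
closes: descent 1, river 4
min |a| on river = 1

1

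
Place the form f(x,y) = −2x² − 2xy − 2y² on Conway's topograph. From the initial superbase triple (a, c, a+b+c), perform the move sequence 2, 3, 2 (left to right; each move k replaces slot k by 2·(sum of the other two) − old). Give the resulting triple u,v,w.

start (-2,-2,-6) = (f(1,0),f(0,1),f(1,1))
replace slot 2: 2·((-2)+(-6)) − (-2) = -14 → (-2,-14,-6)
replace slot 3: 2·((-2)+(-14)) − (-6) = -26 → (-2,-14,-26)
replace slot 2: 2·((-2)+(-26)) − (-14) = -42 → (-2,-42,-26)

-2,-42,-26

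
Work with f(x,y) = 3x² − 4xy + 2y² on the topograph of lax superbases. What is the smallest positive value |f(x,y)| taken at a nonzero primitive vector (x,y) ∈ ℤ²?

translate: b→2 (≡-4 mod 6), so (3,-4,2)→(3,2,1)
flip: (3,2,1)→(1,-2,3)
translate: b→0 (≡-2 mod 2), so (1,-2,3)→(1,0,2)
reduced (well bottom): (1,0,2) with a≤c, −a<b≤a
well minimum = a = 1

1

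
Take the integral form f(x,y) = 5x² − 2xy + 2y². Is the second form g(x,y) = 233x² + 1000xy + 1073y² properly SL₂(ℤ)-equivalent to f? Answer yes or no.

D₁ = -36, D₂ = -36
f: flip: (5,-2,2)→(2,2,5)
f: reduced (well bottom): (2,2,5) with a≤c, −a<b≤a
g: translate: b→68 (≡1000 mod 466), so (233,1000,1073)→(233,68,5)
g: flip: (233,68,5)→(5,-68,233)
g: translate: b→2 (≡-68 mod 10), so (5,-68,233)→(5,2,2)
g: flip: (5,2,2)→(2,-2,5)
g: translate: b→2 (≡-2 mod 4), so (2,-2,5)→(2,2,5)
g: reduced (well bottom): (2,2,5) with a≤c, −a<b≤a
reduced forms (2, 2, 5) vs (2, 2, 5) ⇒ equivalent

yes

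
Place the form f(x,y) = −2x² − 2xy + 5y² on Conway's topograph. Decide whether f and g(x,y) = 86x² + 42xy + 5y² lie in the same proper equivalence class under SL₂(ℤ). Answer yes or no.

D₁ = 44, D₂ = 44
river cycle of f (length 2): (-2, 6, 1), (1, 6, -2)
river cycle of g (length 2): (-2, 6, 1), (1, 6, -2)
cycles coincide ⇒ equivalent

yes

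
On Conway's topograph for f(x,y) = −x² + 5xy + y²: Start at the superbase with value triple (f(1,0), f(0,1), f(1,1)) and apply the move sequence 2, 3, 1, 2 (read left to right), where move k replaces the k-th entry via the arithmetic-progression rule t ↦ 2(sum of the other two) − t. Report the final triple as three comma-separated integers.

start (-1,1,5) = (f(1,0),f(0,1),f(1,1))
replace slot 2: 2·((-1)+5) − 1 = 7 → (-1,7,5)
replace slot 3: 2·((-1)+7) − 5 = 7 → (-1,7,7)
replace slot 1: 2·(7+7) − (-1) = 29 → (29,7,7)
replace slot 2: 2·(29+7) − 7 = 65 → (29,65,7)

29,65,7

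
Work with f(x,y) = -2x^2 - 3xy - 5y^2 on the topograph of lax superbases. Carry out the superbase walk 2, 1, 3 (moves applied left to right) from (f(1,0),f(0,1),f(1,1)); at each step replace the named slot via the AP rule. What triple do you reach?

start (-2,-5,-10) = (f(1,0),f(0,1),f(1,1))
replace slot 2: 2·((-2)+(-10)) − (-5) = -19 → (-2,-19,-10)
replace slot 1: 2·((-19)+(-10)) − (-2) = -56 → (-56,-19,-10)
replace slot 3: 2·((-56)+(-19)) − (-10) = -140 → (-56,-19,-140)

-56,-19,-140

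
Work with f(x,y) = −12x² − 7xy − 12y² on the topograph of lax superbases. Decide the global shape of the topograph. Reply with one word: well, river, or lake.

D = b²−4ac = (-7)² − 4·(-12)·(-12) = -527
D < 0 ⇒ definite ⇒ every region one sign ⇒ single well

well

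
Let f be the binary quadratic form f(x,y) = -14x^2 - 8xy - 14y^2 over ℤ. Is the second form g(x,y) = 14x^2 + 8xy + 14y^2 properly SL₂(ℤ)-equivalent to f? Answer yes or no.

D₁ = -720, D₂ = -720
f is negative-definite; reduce −f:
−f: reduced (well bottom): (14,8,14) with a≤c, −a<b≤a
flip sign back: reduced form of f is (-14,-8,-14)
g: reduced (well bottom): (14,8,14) with a≤c, −a<b≤a
reduced forms (-14, -8, -14) vs (14, 8, 14) ⇒ inequivalent

no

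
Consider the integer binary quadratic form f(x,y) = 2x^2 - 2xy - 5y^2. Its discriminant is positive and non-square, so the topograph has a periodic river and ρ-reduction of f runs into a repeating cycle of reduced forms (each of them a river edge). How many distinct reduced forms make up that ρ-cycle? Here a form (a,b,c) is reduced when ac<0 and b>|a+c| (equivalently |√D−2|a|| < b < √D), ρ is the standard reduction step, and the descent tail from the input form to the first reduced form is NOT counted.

D = 44, ⌊√D⌋ = 6
descent: ρ → (-5,2,2)
descent: ρ → (2,6,-1)  [lands on river]
river: ρ → (-1,6,2)
ρ-cycle length = 2 (tail of 2 descent steps not counted)

2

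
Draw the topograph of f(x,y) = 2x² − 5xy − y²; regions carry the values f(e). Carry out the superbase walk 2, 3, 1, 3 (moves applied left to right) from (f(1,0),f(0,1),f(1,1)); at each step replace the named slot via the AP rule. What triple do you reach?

start (2,-1,-4) = (f(1,0),f(0,1),f(1,1))
replace slot 2: 2·(2+(-4)) − (-1) = -3 → (2,-3,-4)
replace slot 3: 2·(2+(-3)) − (-4) = 2 → (2,-3,2)
replace slot 1: 2·((-3)+2) − 2 = -4 → (-4,-3,2)
replace slot 3: 2·((-4)+(-3)) − 2 = -16 → (-4,-3,-16)

-4,-3,-16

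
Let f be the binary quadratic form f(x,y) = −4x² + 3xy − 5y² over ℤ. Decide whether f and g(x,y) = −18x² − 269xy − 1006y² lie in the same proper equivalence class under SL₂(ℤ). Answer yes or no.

D₁ = -71, D₂ = -71
f is negative-definite; reduce −f:
−f: reduced (well bottom): (4,-3,5) with a≤c, −a<b≤a
flip sign back: reduced form of f is (-4,3,-5)
g is negative-definite; reduce −g:
−g: translate: b→17 (≡269 mod 36), so (18,269,1006)→(18,17,5)
−g: flip: (18,17,5)→(5,-17,18)
−g: translate: b→3 (≡-17 mod 10), so (5,-17,18)→(5,3,4)
−g: flip: (5,3,4)→(4,-3,5)
−g: reduced (well bottom): (4,-3,5) with a≤c, −a<b≤a
flip sign back: reduced form of g is (-4,3,-5)
reduced forms (-4, 3, -5) vs (-4, 3, -5) ⇒ equivalent

yes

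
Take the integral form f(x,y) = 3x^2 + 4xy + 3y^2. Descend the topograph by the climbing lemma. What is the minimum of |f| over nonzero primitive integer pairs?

translate: b→-2 (≡4 mod 6), so (3,4,3)→(3,-2,2)
flip: (3,-2,2)→(2,2,3)
reduced (well bottom): (2,2,3) with a≤c, −a<b≤a
well minimum = a = 2

2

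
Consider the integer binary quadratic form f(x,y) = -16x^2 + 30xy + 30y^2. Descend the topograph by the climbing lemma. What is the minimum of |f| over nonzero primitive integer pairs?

river: ρ → (30,30,-16)
river: ρ → (-16,34,26)
river: ρ → (26,18,-24)
river: ρ → (-24,30,20)
river: ρ → (20,50,-4)
river: ρ → (-4,46,44)
river: ρ → (44,42,-6)
river: ρ → (-6,42,44)
river: ρ → (44,46,-4)
river: ρ → (-4,50,20)
river: ρ → (20,30,-24)
river: ρ → (-24,18,26)
river: ρ → (26,34,-16)
river: ρ → (-16,30,30)
closes: descent 0, river 14
min |a| on river = 4

4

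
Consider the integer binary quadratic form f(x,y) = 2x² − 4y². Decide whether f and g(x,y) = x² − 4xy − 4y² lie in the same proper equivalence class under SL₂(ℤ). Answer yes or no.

D₁ = 32, D₂ = 32
river cycle of f (length 2): (2, 4, -2), (-2, 4, 2)
river cycle of g (length 2): (-4, 4, 1), (1, 4, -4)
cycles differ ⇒ inequivalent

no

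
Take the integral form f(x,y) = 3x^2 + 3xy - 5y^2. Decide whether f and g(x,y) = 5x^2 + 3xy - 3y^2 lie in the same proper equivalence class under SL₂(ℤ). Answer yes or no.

D₁ = 69, D₂ = 69
river cycle of f (length 4): (-5, 7, 1), (1, 7, -5), (-5, 3, 3), (3, 3, -5)
river cycle of g (length 4): (-3, 3, 5), (5, 7, -1), (-1, 7, 5), (5, 3, -3)
cycles differ ⇒ inequivalent

no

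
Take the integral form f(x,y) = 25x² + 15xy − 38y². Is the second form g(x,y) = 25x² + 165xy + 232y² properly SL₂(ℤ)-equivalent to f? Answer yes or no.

D₁ = 4025, D₂ = 4025
river cycle of f (length 18): (-38, 61, 2), (2, 63, -7), (-7, 63, 2), (2, 61, -38), (-38, 15, 25), (25, 35, -28), (-28, 21, 32), (32, 43, -17), (-17, 59, 8), (8, 53, -38), … (8 more)
river cycle of g (length 18): (25, 15, -38), (-38, 61, 2), (2, 63, -7), (-7, 63, 2), (2, 61, -38), (-38, 15, 25), (25, 35, -28), (-28, 21, 32), (32, 43, -17), (-17, 59, 8), … (8 more)
cycles coincide ⇒ equivalent

yes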